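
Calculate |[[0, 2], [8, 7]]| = -16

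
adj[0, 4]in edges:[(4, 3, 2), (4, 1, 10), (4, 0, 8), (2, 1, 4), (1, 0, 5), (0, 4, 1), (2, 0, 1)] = 1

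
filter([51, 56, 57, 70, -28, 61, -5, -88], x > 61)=[70]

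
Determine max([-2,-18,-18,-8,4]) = 4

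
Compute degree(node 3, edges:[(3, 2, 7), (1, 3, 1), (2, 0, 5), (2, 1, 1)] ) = 2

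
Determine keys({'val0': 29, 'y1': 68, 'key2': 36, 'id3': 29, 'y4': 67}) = ['val0', 'y1', 'key2', 'id3', 'y4']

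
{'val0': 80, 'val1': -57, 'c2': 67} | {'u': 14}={'val0': 80, 'val1': -57, 'c2': 67, 'u': 14}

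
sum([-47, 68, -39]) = (-47) + 68 + (-39)
= -18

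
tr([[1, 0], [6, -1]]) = 0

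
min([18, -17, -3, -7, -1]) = -17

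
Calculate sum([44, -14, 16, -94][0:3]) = slice → [44, -14, 16]
44 + (-14) + 16
= 46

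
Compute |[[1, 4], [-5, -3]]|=17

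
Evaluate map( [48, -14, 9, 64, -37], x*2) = [96, -28, 18, 128, -74]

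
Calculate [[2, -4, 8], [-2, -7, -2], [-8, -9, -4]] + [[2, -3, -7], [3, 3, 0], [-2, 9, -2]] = [[4, -7, 1], [1, -4, -2], [-10, 0, -6]]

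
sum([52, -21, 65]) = 52 + (-21) + 65
= 96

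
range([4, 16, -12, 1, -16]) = 32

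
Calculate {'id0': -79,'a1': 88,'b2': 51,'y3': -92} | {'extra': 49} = {'id0': -79, 'a1': 88, 'b2': 51, 'y3': -92, 'extra': 49}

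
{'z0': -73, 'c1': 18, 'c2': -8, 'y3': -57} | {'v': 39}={'z0': -73, 'c1': 18, 'c2': -8, 'y3': -57, 'v': 39}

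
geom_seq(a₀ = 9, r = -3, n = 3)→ a_0 = 9*(-3)^0 = 9
a_1 = 9*(-3)^1 = -27
a_2 = 9*(-3)^2 = 81
= [9, -27, 81]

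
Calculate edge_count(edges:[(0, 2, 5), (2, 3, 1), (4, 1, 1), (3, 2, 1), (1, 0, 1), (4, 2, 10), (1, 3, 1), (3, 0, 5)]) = 8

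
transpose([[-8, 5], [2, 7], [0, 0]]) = [[-8, 2, 0], [5, 7, 0]]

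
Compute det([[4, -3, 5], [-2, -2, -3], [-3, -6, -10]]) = (1)*(4)*det([[-2, -3], [-6, -10]]) + (-1)*(-3)*det([[-2, -3], [-3, -10]]) + (1)*(5)*det([[-2, -2], [-3, -6]])
= 8 + 33 + 30
= 71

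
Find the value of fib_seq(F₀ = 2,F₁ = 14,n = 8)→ [2, 14, 16, 30, 46, 76, 122, 198]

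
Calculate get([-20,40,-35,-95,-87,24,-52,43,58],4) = -87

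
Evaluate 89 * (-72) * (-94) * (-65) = -39152880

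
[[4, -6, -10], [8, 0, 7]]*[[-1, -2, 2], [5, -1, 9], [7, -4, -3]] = [[-104, 38, -16], [41, -44, -5]]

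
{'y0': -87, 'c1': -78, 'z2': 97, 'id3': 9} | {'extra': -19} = {'y0': -87, 'c1': -78, 'z2': 97, 'id3': 9, 'extra': -19}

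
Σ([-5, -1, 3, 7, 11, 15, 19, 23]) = 72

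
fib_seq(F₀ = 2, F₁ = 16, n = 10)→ F_2 = F_1 + F_0 = 18
F_3 = F_2 + F_1 = 34
F_4 = F_3 + F_2 = 52
...
= [2, 16, 18, 34, 52, 86, 138, 224, 362, 586]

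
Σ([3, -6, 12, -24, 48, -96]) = -63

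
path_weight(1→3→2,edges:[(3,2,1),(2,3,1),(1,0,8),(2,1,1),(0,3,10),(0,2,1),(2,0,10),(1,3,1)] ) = w(1→3)=1 + w(3→2)=1
= 2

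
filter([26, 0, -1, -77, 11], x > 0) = [26, 11]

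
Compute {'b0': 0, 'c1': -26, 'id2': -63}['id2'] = -63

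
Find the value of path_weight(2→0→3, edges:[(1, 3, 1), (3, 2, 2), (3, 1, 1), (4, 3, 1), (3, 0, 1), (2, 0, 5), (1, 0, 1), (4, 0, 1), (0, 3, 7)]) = w(2→0)=5 + w(0→3)=7
= 12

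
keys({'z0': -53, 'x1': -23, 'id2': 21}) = ['z0', 'x1', 'id2']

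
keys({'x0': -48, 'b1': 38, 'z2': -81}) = ['x0', 'b1', 'z2']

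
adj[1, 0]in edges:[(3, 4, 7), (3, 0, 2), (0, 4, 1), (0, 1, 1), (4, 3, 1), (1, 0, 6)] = 6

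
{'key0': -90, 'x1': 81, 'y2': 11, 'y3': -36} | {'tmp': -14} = {'key0': -90, 'x1': 81, 'y2': 11, 'y3': -36, 'tmp': -14}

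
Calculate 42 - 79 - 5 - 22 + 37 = -27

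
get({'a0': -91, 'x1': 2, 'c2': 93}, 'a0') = -91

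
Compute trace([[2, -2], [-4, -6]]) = -4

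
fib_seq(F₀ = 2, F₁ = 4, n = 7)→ F_2 = F_1 + F_0 = 6
F_3 = F_2 + F_1 = 10
F_4 = F_3 + F_2 = 16
...
= [2, 4, 6, 10, 16, 26, 42]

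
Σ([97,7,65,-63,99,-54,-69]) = 97 + 7 + 65 + (-63) + 99 + (-54) + (-69)
= 82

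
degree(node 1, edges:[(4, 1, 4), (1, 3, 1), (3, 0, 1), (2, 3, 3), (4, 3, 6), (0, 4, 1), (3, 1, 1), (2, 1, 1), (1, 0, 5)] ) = 5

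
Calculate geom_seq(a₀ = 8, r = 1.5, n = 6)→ [8.0, 12.0, 18.0, 27.0, 40.5, 60.75]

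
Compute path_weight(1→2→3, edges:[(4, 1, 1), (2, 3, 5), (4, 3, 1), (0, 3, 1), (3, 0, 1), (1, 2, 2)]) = w(1→2)=2 + w(2→3)=5
= 7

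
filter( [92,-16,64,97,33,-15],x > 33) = keep x where x > 33: 92✓, -16✗, 64✓, 97✓, 33✗, -15✗
= [92, 64, 97]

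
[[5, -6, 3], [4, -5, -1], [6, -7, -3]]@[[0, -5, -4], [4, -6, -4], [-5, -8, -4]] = C[0][0] = (5)*(0) + (-6)*(4) + (3)*(-5) = -39
C[0][1] = (5)*(-5) + (-6)*(-6) + (3)*(-8) = -13
C[0][2] = (5)*(-4) + (-6)*(-4) + (3)*(-4) = -8
C[1][0] = (4)*(0) + (-5)*(4) + (-1)*(-5) = -15
C[1][1] = (4)*(-5) + (-5)*(-6) + (-1)*(-8) = 18
C[1][2] = (4)*(-4) + (-5)*(-4) + (-1)*(-4) = 8
... (3 more cells)
= [[-39, -13, -8], [-15, 18, 8], [-13, 36, 16]]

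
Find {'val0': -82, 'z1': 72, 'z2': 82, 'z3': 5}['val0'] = -82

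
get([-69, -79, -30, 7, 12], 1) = -79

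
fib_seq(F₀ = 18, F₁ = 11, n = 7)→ [18, 11, 29, 40, 69, 109, 178]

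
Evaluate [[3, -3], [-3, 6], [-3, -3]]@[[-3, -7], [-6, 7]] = C[0][0] = (3)*(-3) + (-3)*(-6) = 9
C[0][1] = (3)*(-7) + (-3)*(7) = -42
C[1][0] = (-3)*(-3) + (6)*(-6) = -27
C[1][1] = (-3)*(-7) + (6)*(7) = 63
C[2][0] = (-3)*(-3) + (-3)*(-6) = 27
C[2][1] = (-3)*(-7) + (-3)*(7) = 0
= [[9, -42], [-27, 63], [27, 0]]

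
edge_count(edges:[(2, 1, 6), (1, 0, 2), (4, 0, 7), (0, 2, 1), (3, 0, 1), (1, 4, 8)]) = 6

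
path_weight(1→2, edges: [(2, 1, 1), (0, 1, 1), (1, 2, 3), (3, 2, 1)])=w(1→2)=3
= 3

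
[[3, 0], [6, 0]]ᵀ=[[3, 6], [0, 0]]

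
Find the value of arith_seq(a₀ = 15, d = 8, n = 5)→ [15, 23, 31, 39, 47]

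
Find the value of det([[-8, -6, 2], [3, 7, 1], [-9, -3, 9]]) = -204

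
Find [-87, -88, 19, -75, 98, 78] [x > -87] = [19, -75, 98, 78]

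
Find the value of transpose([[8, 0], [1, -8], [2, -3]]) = [[8, 1, 2], [0, -8, -3]]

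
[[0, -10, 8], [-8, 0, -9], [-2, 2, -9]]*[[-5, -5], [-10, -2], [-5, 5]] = [[60, 60], [85, -5], [35, -39]]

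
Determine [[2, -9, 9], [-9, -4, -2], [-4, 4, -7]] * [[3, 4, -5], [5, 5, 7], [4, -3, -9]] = [[-3, -64, -154], [-55, -50, 35], [-20, 25, 111]]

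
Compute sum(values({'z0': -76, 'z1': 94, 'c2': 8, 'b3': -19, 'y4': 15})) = (-76) + 94 + 8 + (-19) + 15
= 22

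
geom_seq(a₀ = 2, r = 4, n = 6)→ [2, 8, 32, 128, 512, 2048]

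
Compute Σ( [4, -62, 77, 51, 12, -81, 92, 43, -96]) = 40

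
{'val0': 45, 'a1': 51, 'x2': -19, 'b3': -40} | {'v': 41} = {'val0': 45, 'a1': 51, 'x2': -19, 'b3': -40, 'v': 41}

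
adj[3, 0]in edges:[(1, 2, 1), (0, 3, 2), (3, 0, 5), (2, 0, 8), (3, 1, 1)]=5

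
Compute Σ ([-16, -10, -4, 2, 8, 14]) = (-16) + (-10) + (-4) + 2 + 8 + 14
= -6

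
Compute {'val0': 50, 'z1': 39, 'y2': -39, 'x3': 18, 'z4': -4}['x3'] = 18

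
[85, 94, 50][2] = 50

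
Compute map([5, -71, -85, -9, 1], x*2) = [10, -142, -170, -18, 2]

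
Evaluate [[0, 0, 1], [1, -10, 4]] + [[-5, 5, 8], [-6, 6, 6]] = [[-5, 5, 9], [-5, -4, 10]]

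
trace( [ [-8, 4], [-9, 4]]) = diagonal: (-8) + 4
= -4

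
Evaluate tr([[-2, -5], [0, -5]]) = -7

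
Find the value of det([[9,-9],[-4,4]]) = (9)*(4) - (-9)*(-4)
= 0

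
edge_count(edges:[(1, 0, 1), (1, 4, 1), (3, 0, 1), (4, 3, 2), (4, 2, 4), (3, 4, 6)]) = 6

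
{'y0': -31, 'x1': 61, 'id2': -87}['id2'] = -87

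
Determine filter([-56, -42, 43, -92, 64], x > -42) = keep x where x > -42: -56✗, -42✗, 43✓, -92✗, 64✓
= [43, 64]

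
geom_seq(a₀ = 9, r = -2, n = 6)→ [9, -18, 36, -72, 144, -288]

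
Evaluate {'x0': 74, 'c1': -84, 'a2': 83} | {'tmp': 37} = {'x0': 74, 'c1': -84, 'a2': 83, 'tmp': 37}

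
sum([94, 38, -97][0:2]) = 132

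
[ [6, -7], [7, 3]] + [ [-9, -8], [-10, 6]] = [[-3, -15], [-3, 9]]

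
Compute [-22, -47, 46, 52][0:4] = [-22, -47, 46, 52]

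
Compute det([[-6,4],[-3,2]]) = 0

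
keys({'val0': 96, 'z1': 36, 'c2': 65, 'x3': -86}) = ['val0', 'z1', 'c2', 'x3']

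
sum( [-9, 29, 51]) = 71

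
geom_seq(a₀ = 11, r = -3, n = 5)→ [11, -33, 99, -297, 891]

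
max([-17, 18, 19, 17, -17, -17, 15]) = 19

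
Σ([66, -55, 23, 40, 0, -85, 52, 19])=60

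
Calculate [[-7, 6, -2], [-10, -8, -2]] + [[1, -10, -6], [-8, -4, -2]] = [[-6, -4, -8], [-18, -12, -4]]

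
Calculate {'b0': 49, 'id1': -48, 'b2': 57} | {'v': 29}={'b0': 49, 'id1': -48, 'b2': 57, 'v': 29}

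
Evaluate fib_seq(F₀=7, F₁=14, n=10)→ [7, 14, 21, 35, 56, 91, 147, 238, 385, 623]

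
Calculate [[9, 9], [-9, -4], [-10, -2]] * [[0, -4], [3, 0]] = C[0][0] = (9)*(0) + (9)*(3) = 27
C[0][1] = (9)*(-4) + (9)*(0) = -36
C[1][0] = (-9)*(0) + (-4)*(3) = -12
C[1][1] = (-9)*(-4) + (-4)*(0) = 36
C[2][0] = (-10)*(0) + (-2)*(3) = -6
C[2][1] = (-10)*(-4) + (-2)*(0) = 40
= [[27, -36], [-12, 36], [-6, 40]]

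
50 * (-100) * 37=-185000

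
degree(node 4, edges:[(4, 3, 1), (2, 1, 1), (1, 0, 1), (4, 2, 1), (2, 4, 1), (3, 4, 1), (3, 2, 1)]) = incident: (4,3), (4,2), (2,4), (3,4)
= 4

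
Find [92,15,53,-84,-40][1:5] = [15, 53, -84, -40]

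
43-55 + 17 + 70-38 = 37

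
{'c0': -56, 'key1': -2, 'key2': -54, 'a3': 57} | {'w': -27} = {'c0': -56, 'key1': -2, 'key2': -54, 'a3': 57, 'w': -27}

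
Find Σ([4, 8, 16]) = 4 + 8 + 16
= 28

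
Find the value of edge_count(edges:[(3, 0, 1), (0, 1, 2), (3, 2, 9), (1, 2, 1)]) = 4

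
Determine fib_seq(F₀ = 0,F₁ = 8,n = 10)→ F_2 = F_1 + F_0 = 8
F_3 = F_2 + F_1 = 16
F_4 = F_3 + F_2 = 24
...
= [0, 8, 8, 16, 24, 40, 64, 104, 168, 272]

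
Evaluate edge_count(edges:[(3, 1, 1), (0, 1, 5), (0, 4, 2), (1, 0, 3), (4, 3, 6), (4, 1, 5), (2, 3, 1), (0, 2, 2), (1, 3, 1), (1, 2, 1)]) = 10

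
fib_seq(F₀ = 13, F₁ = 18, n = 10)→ F_2 = F_1 + F_0 = 31
F_3 = F_2 + F_1 = 49
F_4 = F_3 + F_2 = 80
...
= [13, 18, 31, 49, 80, 129, 209, 338, 547, 885]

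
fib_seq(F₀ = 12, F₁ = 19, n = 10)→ [12, 19, 31, 50, 81, 131, 212, 343, 555, 898]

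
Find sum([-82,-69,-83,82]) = -152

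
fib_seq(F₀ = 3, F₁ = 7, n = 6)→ [3, 7, 10, 17, 27, 44]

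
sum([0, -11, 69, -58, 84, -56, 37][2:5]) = slice → [69, -58, 84]
69 + (-58) + 84
= 95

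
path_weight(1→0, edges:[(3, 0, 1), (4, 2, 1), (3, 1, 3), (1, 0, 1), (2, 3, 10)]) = 1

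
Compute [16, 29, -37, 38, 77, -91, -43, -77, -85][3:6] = [38, 77, -91]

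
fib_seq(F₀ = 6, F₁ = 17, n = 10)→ [6, 17, 23, 40, 63, 103, 166, 269, 435, 704]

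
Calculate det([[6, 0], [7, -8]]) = -48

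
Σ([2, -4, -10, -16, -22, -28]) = 2 + (-4) + (-10) + (-16) + (-22) + (-28)
= -78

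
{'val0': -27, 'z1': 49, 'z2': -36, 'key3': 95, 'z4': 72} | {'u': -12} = {'val0': -27, 'z1': 49, 'z2': -36, 'key3': 95, 'z4': 72, 'u': -12}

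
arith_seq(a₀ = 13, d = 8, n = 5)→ [13, 21, 29, 37, 45]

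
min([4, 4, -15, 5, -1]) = -15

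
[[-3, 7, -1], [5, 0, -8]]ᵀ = [[-3, 5], [7, 0], [-1, -8]]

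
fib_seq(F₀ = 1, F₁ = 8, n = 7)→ F_2 = F_1 + F_0 = 9
F_3 = F_2 + F_1 = 17
F_4 = F_3 + F_2 = 26
...
= [1, 8, 9, 17, 26, 43, 69]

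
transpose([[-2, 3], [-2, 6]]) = [[-2, -2], [3, 6]]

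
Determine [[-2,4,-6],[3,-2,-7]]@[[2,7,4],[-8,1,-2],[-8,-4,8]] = C[0][0] = (-2)*(2) + (4)*(-8) + (-6)*(-8) = 12
C[0][1] = (-2)*(7) + (4)*(1) + (-6)*(-4) = 14
C[0][2] = (-2)*(4) + (4)*(-2) + (-6)*(8) = -64
C[1][0] = (3)*(2) + (-2)*(-8) + (-7)*(-8) = 78
C[1][1] = (3)*(7) + (-2)*(1) + (-7)*(-4) = 47
C[1][2] = (3)*(4) + (-2)*(-2) + (-7)*(8) = -40
= [[12, 14, -64], [78, 47, -40]]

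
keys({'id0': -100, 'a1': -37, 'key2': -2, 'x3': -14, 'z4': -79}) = ['id0', 'a1', 'key2', 'x3', 'z4']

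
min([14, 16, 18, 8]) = 8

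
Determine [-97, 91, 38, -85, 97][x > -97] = keep x where x > -97: -97✗, 91✓, 38✓, -85✓, 97✓
= [91, 38, -85, 97]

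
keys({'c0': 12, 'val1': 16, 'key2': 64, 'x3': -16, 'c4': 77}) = ['c0', 'val1', 'key2', 'x3', 'c4']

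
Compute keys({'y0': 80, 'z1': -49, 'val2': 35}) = ['y0', 'z1', 'val2']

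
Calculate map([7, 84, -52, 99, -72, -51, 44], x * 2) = [14, 168, -104, 198, -144, -102, 88]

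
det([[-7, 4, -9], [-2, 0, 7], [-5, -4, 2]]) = -392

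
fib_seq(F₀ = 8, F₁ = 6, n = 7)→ F_2 = F_1 + F_0 = 14
F_3 = F_2 + F_1 = 20
F_4 = F_3 + F_2 = 34
...
= [8, 6, 14, 20, 34, 54, 88]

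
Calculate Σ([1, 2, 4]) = 1 + 2 + 4
= 7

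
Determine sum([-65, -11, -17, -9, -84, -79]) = -265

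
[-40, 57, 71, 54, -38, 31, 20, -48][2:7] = [71, 54, -38, 31, 20]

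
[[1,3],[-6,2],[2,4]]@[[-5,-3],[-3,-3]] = [[-14, -12], [24, 12], [-22, -18]]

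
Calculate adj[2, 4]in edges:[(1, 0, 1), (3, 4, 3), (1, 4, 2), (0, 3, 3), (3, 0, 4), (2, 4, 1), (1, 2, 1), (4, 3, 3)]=1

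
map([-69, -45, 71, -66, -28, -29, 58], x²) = [4761, 2025, 5041, 4356, 784, 841, 3364]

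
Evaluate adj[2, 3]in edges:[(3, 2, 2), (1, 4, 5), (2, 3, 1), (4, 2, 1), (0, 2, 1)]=1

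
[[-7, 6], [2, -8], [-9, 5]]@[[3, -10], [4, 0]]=[[3, 70], [-26, -20], [-7, 90]]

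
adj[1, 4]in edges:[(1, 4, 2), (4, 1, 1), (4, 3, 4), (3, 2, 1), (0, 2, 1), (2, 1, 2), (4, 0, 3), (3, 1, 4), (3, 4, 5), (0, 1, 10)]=2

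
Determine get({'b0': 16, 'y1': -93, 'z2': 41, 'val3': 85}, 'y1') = -93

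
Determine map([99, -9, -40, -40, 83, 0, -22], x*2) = 99*2=198, -9*2=-18, -40*2=-80, -40*2=-80, 83*2=166, 0*2=0, -22*2=-44
= [198, -18, -80, -80, 166, 0, -44]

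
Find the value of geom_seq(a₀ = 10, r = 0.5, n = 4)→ a_0 = 10*0.5^0 = 10.0
a_1 = 10*0.5^1 = 5.0
a_2 = 10*0.5^2 = 2.5
...
= [10.0, 5.0, 2.5, 1.25]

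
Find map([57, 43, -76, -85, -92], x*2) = 57*2=114, 43*2=86, -76*2=-152, -85*2=-170, -92*2=-184
= [114, 86, -152, -170, -184]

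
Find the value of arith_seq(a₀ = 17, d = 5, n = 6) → [17, 22, 27, 32, 37, 42]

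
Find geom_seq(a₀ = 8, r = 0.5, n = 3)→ [8.0, 4.0, 2.0]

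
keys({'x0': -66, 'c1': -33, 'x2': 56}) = ['x0', 'c1', 'x2']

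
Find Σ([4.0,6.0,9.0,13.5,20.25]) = 52.75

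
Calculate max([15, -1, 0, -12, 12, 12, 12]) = 15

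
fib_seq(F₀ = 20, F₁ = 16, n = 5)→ [20, 16, 36, 52, 88]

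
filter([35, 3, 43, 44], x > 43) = keep x where x > 43: 35✗, 3✗, 43✗, 44✓
= [44]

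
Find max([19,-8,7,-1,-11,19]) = 19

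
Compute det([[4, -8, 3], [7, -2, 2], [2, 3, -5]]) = -221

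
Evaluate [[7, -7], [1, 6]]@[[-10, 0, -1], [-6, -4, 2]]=[[-28, 28, -21], [-46, -24, 11]]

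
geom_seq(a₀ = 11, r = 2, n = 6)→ [11, 22, 44, 88, 176, 352]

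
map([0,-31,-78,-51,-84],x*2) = 0*2=0, -31*2=-62, -78*2=-156, -51*2=-102, -84*2=-168
= [0, -62, -156, -102, -168]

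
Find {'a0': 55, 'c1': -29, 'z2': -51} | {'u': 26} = {'a0': 55, 'c1': -29, 'z2': -51, 'u': 26}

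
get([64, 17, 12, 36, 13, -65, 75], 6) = 75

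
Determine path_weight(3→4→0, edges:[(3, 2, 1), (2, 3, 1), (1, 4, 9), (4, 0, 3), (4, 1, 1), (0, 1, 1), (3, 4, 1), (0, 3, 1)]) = w(3→4)=1 + w(4→0)=3
= 4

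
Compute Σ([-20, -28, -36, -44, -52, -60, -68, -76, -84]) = (-20) + (-28) + (-36) + (-44) + (-52) + (-60) + (-68) + (-76) + (-84)
= -468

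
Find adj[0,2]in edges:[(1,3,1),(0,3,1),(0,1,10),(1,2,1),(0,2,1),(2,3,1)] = 1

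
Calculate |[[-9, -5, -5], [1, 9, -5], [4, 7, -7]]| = (1)*(-9)*det([[9, -5], [7, -7]]) + (-1)*(-5)*det([[1, -5], [4, -7]]) + (1)*(-5)*det([[1, 9], [4, 7]])
= 252 + 65 + 145
= 462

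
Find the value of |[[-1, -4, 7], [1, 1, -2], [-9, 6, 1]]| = 24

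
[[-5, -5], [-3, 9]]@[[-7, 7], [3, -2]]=C[0][0] = (-5)*(-7) + (-5)*(3) = 20
C[0][1] = (-5)*(7) + (-5)*(-2) = -25
C[1][0] = (-3)*(-7) + (9)*(3) = 48
C[1][1] = (-3)*(7) + (9)*(-2) = -39
= [[20, -25], [48, -39]]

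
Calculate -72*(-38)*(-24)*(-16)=1050624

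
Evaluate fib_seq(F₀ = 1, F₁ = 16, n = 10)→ [1, 16, 17, 33, 50, 83, 133, 216, 349, 565]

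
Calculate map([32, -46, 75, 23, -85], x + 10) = [42, -36, 85, 33, -75]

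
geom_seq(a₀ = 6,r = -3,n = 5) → a_0 = 6*(-3)^0 = 6
a_1 = 6*(-3)^1 = -18
a_2 = 6*(-3)^2 = 54
...
= [6, -18, 54, -162, 486]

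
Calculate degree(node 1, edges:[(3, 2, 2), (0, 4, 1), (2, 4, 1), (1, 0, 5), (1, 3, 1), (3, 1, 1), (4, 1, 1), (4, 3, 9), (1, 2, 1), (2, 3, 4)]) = incident: (1,0), (1,3), (3,1), (4,1), (1,2)
= 5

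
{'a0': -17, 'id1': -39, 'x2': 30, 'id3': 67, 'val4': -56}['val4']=-56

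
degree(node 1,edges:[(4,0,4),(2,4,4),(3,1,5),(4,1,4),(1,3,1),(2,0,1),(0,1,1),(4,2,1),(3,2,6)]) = 4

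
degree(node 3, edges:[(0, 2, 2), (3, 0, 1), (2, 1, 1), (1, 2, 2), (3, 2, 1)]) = 2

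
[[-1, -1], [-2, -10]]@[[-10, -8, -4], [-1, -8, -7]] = [[11, 16, 11], [30, 96, 78]]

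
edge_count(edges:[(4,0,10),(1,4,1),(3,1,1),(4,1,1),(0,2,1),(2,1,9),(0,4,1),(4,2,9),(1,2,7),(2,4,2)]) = 10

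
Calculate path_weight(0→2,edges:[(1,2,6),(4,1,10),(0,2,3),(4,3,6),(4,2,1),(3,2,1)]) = 3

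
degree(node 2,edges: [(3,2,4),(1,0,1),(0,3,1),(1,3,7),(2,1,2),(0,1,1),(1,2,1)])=3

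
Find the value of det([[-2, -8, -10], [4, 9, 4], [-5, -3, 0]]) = -194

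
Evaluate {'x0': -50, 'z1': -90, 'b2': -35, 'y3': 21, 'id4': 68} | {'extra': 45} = {'x0': -50, 'z1': -90, 'b2': -35, 'y3': 21, 'id4': 68, 'extra': 45}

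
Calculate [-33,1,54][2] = 54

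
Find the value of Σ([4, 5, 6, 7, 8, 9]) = 39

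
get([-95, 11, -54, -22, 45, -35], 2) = -54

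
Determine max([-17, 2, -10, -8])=2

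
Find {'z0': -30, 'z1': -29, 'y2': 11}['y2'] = 11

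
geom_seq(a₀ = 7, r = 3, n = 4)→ [7, 21, 63, 189]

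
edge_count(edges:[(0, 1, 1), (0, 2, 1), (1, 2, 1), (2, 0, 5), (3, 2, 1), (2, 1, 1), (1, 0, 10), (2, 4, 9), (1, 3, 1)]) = 9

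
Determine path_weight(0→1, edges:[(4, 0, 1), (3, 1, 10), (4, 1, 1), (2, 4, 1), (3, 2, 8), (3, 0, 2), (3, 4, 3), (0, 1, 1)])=w(0→1)=1
= 1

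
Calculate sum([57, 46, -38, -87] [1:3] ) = slice → [46, -38]
46 + (-38)
= 8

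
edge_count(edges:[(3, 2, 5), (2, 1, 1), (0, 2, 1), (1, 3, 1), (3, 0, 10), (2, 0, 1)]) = 6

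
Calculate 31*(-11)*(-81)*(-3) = -82863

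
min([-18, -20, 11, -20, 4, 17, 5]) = -20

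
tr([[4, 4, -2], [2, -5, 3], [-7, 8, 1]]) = 0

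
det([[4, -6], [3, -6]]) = -6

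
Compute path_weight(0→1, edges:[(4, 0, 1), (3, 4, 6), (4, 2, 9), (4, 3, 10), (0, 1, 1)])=1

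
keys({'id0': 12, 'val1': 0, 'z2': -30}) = ['id0', 'val1', 'z2']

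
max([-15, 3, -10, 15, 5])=15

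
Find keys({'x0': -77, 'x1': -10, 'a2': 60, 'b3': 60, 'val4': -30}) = ['x0', 'x1', 'a2', 'b3', 'val4']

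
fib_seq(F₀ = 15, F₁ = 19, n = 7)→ [15, 19, 34, 53, 87, 140, 227]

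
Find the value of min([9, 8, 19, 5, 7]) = 5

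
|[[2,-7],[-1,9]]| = (2)*(9) - (-7)*(-1)
= 11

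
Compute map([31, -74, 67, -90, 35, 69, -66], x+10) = 31+10=41, -74+10=-64, 67+10=77, -90+10=-80, 35+10=45, 69+10=79, -66+10=-56
= [41, -64, 77, -80, 45, 79, -56]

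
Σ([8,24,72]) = 8 + 24 + 72
= 104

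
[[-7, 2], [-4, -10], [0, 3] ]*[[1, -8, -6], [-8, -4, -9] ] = C[0][0] = (-7)*(1) + (2)*(-8) = -23
C[0][1] = (-7)*(-8) + (2)*(-4) = 48
C[0][2] = (-7)*(-6) + (2)*(-9) = 24
C[1][0] = (-4)*(1) + (-10)*(-8) = 76
C[1][1] = (-4)*(-8) + (-10)*(-4) = 72
C[1][2] = (-4)*(-6) + (-10)*(-9) = 114
... (3 more cells)
= [[-23, 48, 24], [76, 72, 114], [-24, -12, -27]]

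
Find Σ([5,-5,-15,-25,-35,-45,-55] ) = 5 + (-5) + (-15) + (-25) + (-35) + (-45) + (-55)
= -175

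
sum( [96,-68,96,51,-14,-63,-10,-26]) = 96 + (-68) + 96 + 51 + (-14) + (-63) + (-10) + (-26)
= 62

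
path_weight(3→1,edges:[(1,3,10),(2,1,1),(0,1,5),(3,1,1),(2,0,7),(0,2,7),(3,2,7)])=w(3→1)=1
= 1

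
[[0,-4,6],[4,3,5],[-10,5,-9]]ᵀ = [[0, 4, -10], [-4, 3, 5], [6, 5, -9]]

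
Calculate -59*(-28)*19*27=847476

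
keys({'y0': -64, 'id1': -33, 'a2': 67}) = ['y0', 'id1', 'a2']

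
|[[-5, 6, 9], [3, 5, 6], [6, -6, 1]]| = (1)*(-5)*det([[5, 6], [-6, 1]]) + (-1)*(6)*det([[3, 6], [6, 1]]) + (1)*(9)*det([[3, 5], [6, -6]])
= -205 + 198 + -432
= -439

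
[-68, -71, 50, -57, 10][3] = -57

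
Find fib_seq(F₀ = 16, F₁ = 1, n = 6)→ [16, 1, 17, 18, 35, 53]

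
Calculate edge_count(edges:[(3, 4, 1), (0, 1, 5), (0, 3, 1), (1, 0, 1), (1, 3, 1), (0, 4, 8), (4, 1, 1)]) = 7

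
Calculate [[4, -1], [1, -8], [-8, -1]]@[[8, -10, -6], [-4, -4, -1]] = [[36, -36, -23], [40, 22, 2], [-60, 84, 49]]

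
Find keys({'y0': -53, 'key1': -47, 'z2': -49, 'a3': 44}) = ['y0', 'key1', 'z2', 'a3']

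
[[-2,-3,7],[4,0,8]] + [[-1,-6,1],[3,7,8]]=[[-3, -9, 8], [7, 7, 16]]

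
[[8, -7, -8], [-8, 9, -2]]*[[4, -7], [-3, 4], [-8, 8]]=C[0][0] = (8)*(4) + (-7)*(-3) + (-8)*(-8) = 117
C[0][1] = (8)*(-7) + (-7)*(4) + (-8)*(8) = -148
C[1][0] = (-8)*(4) + (9)*(-3) + (-2)*(-8) = -43
C[1][1] = (-8)*(-7) + (9)*(4) + (-2)*(8) = 76
= [[117, -148], [-43, 76]]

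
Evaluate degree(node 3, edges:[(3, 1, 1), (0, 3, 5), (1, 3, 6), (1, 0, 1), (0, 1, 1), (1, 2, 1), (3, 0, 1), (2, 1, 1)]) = incident: (3,1), (0,3), (1,3), (3,0)
= 4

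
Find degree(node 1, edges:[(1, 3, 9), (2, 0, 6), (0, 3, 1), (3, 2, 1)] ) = 1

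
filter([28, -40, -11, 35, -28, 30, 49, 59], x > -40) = [28, -11, 35, -28, 30, 49, 59]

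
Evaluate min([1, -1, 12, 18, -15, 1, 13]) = -15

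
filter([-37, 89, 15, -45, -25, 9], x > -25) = keep x where x > -25: -37✗, 89✓, 15✓, -45✗, -25✗, 9✓
= [89, 15, 9]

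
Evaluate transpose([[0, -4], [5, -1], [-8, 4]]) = [[0, 5, -8], [-4, -1, 4]]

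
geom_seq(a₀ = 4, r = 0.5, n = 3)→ [4.0, 2.0, 1.0]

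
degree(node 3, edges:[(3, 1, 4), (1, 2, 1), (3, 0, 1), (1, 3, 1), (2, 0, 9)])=3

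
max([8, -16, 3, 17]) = 17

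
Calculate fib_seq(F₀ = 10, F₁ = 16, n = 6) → F_2 = F_1 + F_0 = 26
F_3 = F_2 + F_1 = 42
F_4 = F_3 + F_2 = 68
...
= [10, 16, 26, 42, 68, 110]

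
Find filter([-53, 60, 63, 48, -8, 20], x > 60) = keep x where x > 60: -53✗, 60✗, 63✓, 48✗, -8✗, 20✗
= [63]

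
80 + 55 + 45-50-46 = 84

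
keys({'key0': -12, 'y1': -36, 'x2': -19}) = ['key0', 'y1', 'x2']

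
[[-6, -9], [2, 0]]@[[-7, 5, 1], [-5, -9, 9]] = [[87, 51, -87], [-14, 10, 2]]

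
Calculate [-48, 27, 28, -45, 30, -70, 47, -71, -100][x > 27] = keep x where x > 27: -48✗, 27✗, 28✓, -45✗, 30✓, -70✗, 47✓, -71✗, -100✗
= [28, 30, 47]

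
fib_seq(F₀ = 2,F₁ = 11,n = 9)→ F_2 = F_1 + F_0 = 13
F_3 = F_2 + F_1 = 24
F_4 = F_3 + F_2 = 37
...
= [2, 11, 13, 24, 37, 61, 98, 159, 257]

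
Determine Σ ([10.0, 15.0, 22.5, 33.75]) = 10.0 + 15.0 + 22.5 + 33.75
= 81.25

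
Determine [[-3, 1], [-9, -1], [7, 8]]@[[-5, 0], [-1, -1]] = C[0][0] = (-3)*(-5) + (1)*(-1) = 14
C[0][1] = (-3)*(0) + (1)*(-1) = -1
C[1][0] = (-9)*(-5) + (-1)*(-1) = 46
C[1][1] = (-9)*(0) + (-1)*(-1) = 1
C[2][0] = (7)*(-5) + (8)*(-1) = -43
C[2][1] = (7)*(0) + (8)*(-1) = -8
= [[14, -1], [46, 1], [-43, -8]]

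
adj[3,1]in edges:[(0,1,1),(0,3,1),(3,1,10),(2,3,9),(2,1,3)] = 10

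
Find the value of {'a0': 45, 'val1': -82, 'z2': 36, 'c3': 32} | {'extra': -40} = {'a0': 45, 'val1': -82, 'z2': 36, 'c3': 32, 'extra': -40}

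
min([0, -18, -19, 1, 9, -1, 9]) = -19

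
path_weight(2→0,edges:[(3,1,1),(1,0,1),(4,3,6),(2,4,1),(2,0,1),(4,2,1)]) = 1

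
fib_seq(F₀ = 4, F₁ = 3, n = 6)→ [4, 3, 7, 10, 17, 27]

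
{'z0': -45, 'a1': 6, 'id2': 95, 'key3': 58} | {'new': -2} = {'z0': -45, 'a1': 6, 'id2': 95, 'key3': 58, 'new': -2}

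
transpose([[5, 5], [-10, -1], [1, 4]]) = [[5, -10, 1], [5, -1, 4]]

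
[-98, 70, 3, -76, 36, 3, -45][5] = 3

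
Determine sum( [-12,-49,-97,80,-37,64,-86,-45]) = -182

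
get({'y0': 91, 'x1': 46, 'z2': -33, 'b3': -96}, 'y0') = 91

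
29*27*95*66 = 4909410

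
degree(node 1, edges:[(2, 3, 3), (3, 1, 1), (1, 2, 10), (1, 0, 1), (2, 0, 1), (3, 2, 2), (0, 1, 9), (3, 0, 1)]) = 4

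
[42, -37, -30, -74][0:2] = [42, -37]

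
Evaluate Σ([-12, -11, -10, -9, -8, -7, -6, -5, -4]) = -72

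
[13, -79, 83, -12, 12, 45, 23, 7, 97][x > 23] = keep x where x > 23: 13✗, -79✗, 83✓, -12✗, 12✗, 45✓, 23✗, 7✗, 97✓
= [83, 45, 97]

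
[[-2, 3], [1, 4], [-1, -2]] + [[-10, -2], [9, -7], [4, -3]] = [[-12, 1], [10, -3], [3, -5]]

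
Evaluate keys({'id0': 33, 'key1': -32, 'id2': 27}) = ['id0', 'key1', 'id2']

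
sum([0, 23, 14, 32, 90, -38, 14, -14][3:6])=slice → [32, 90, -38]
32 + 90 + (-38)
= 84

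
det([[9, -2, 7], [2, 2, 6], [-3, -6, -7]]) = 164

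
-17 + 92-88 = -13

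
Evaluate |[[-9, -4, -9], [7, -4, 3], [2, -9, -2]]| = (1)*(-9)*det([[-4, 3], [-9, -2]]) + (-1)*(-4)*det([[7, 3], [2, -2]]) + (1)*(-9)*det([[7, -4], [2, -9]])
= -315 + -80 + 495
= 100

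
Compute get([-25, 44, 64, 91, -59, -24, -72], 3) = 91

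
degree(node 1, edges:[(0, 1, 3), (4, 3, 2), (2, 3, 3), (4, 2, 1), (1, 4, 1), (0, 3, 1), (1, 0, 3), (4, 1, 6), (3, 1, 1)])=5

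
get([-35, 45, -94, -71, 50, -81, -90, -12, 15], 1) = 45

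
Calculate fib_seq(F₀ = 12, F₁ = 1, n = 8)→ F_2 = F_1 + F_0 = 13
F_3 = F_2 + F_1 = 14
F_4 = F_3 + F_2 = 27
...
= [12, 1, 13, 14, 27, 41, 68, 109]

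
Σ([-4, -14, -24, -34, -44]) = (-4) + (-14) + (-24) + (-34) + (-44)
= -120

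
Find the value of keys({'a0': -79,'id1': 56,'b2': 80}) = ['a0', 'id1', 'b2']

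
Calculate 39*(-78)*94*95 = -27165060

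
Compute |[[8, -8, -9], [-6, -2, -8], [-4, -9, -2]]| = -1118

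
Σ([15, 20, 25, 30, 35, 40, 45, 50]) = 260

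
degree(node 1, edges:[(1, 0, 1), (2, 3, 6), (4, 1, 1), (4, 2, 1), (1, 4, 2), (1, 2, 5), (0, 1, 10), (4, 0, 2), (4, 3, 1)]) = 5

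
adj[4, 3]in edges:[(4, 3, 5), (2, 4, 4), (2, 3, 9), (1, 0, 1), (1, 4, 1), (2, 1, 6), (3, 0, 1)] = 5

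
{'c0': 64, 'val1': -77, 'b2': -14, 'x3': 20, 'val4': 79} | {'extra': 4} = {'c0': 64, 'val1': -77, 'b2': -14, 'x3': 20, 'val4': 79, 'extra': 4}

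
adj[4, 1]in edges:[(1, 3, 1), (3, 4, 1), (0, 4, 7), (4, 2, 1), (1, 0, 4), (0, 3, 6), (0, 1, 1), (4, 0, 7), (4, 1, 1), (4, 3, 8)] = 1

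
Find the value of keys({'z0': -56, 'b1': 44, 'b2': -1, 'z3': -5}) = ['z0', 'b1', 'b2', 'z3']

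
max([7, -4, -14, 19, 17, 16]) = 19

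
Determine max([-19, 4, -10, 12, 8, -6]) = 12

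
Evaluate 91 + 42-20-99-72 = -58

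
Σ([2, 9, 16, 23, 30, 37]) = 2 + 9 + 16 + 23 + 30 + 37
= 117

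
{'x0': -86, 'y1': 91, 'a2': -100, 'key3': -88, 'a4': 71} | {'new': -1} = {'x0': -86, 'y1': 91, 'a2': -100, 'key3': -88, 'a4': 71, 'new': -1}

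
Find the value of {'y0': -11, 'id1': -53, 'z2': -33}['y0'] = -11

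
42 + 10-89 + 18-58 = -77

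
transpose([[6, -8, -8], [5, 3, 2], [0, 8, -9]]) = [[6, 5, 0], [-8, 3, 8], [-8, 2, -9]]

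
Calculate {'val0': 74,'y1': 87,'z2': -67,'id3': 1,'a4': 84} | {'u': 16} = {'val0': 74, 'y1': 87, 'z2': -67, 'id3': 1, 'a4': 84, 'u': 16}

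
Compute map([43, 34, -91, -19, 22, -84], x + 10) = [53, 44, -81, -9, 32, -74]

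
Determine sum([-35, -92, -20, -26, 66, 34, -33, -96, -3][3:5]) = 40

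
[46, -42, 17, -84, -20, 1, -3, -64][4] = -20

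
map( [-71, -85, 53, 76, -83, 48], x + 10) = -71+10=-61, -85+10=-75, 53+10=63, 76+10=86, -83+10=-73, 48+10=58
= [-61, -75, 63, 86, -73, 58]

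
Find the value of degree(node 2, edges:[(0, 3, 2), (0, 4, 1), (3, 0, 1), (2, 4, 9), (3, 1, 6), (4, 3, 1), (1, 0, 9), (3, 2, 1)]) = 2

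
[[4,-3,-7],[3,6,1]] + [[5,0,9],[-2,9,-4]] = [[9, -3, 2], [1, 15, -3]]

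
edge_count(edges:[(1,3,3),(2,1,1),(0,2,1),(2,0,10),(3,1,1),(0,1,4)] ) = 6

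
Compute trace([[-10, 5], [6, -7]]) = -17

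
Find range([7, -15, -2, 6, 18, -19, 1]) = 37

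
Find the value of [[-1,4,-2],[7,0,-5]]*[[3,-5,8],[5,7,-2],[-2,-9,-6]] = [[21, 51, -4], [31, 10, 86]]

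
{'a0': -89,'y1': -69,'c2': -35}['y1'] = -69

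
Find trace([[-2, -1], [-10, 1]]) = -1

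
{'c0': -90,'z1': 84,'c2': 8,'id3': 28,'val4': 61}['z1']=84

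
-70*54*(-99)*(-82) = -30686040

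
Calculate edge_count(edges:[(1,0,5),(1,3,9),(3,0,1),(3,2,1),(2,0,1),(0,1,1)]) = 6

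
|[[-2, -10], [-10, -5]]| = -90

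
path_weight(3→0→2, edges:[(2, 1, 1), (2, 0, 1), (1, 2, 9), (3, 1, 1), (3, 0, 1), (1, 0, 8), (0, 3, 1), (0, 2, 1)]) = 2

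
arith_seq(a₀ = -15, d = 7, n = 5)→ [-15, -8, -1, 6, 13]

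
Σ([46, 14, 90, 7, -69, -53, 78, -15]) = 46 + 14 + 90 + 7 + (-69) + (-53) + 78 + (-15)
= 98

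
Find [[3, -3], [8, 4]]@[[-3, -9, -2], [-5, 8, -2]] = [[6, -51, 0], [-44, -40, -24]]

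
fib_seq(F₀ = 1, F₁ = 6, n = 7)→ [1, 6, 7, 13, 20, 33, 53]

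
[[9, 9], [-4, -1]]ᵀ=[[9, -4], [9, -1]]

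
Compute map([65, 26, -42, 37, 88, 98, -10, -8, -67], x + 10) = 65+10=75, 26+10=36, -42+10=-32, 37+10=47, 88+10=98, 98+10=108, -10+10=0, -8+10=2, -67+10=-57
= [75, 36, -32, 47, 98, 108, 0, 2, -57]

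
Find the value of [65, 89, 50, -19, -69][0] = 65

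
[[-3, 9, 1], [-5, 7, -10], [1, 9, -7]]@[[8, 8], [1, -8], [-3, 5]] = C[0][0] = (-3)*(8) + (9)*(1) + (1)*(-3) = -18
C[0][1] = (-3)*(8) + (9)*(-8) + (1)*(5) = -91
C[1][0] = (-5)*(8) + (7)*(1) + (-10)*(-3) = -3
C[1][1] = (-5)*(8) + (7)*(-8) + (-10)*(5) = -146
C[2][0] = (1)*(8) + (9)*(1) + (-7)*(-3) = 38
C[2][1] = (1)*(8) + (9)*(-8) + (-7)*(5) = -99
= [[-18, -91], [-3, -146], [38, -99]]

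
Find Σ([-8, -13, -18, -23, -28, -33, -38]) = -161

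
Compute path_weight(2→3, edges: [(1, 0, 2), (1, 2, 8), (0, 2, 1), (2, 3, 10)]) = w(2→3)=10
= 10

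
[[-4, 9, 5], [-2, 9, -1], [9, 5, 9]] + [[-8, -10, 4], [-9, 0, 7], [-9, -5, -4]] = [[-12, -1, 9], [-11, 9, 6], [0, 0, 5]]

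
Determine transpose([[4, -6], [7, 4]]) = [[4, 7], [-6, 4]]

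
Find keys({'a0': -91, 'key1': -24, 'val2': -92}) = ['a0', 'key1', 'val2']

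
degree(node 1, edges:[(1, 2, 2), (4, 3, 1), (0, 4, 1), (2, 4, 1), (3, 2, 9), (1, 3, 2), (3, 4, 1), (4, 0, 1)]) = 2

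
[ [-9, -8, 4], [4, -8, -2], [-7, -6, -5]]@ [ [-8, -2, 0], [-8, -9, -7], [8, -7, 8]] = [[168, 62, 88], [16, 78, 40], [64, 103, 2]]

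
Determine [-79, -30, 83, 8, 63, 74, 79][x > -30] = [83, 8, 63, 74, 79]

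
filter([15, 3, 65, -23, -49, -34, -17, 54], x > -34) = [15, 3, 65, -23, -17, 54]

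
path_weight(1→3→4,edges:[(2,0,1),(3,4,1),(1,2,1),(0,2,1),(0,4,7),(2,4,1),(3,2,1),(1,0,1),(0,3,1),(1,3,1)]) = 2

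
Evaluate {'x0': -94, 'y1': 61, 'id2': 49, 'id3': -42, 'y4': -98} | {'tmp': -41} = {'x0': -94, 'y1': 61, 'id2': 49, 'id3': -42, 'y4': -98, 'tmp': -41}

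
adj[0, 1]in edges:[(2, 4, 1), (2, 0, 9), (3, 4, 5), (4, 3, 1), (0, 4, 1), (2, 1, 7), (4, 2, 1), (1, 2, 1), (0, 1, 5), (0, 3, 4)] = 5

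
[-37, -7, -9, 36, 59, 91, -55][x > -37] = [-7, -9, 36, 59, 91]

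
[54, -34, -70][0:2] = [54, -34]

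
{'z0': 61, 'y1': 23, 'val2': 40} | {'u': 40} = {'z0': 61, 'y1': 23, 'val2': 40, 'u': 40}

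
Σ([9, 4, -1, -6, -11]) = 9 + 4 + (-1) + (-6) + (-11)
= -5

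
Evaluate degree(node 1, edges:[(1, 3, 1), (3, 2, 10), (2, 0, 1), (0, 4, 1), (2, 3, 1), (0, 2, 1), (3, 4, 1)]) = 1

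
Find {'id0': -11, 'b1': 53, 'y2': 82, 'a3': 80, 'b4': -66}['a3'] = 80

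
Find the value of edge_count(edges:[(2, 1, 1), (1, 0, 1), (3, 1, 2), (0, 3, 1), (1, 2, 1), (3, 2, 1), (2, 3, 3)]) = 7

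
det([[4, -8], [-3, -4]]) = (4)*(-4) - (-8)*(-3)
= -40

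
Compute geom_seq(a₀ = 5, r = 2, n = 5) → [5, 10, 20, 40, 80]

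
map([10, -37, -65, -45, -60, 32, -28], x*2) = [20, -74, -130, -90, -120, 64, -56]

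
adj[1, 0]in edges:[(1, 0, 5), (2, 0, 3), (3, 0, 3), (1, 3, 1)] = 5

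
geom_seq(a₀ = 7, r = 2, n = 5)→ [7, 14, 28, 56, 112]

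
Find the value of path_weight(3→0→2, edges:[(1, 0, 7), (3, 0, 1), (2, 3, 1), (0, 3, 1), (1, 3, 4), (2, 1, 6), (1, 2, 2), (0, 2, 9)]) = 10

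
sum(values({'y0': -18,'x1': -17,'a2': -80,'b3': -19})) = -134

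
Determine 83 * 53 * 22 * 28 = 2709784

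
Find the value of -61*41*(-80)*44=8803520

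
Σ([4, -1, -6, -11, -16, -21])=4 + (-1) + (-6) + (-11) + (-16) + (-21)
= -51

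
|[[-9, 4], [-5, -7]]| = 83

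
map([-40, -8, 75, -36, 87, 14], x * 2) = -40*2=-80, -8*2=-16, 75*2=150, -36*2=-72, 87*2=174, 14*2=28
= [-80, -16, 150, -72, 174, 28]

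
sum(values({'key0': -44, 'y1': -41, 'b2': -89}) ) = -174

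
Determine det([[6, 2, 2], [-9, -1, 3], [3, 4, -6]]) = (1)*(6)*det([[-1, 3], [4, -6]]) + (-1)*(2)*det([[-9, 3], [3, -6]]) + (1)*(2)*det([[-9, -1], [3, 4]])
= -36 + -90 + -66
= -192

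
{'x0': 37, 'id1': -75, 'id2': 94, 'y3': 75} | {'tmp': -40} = {'x0': 37, 'id1': -75, 'id2': 94, 'y3': 75, 'tmp': -40}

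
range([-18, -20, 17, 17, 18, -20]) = 38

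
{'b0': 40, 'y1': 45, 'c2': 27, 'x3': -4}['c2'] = 27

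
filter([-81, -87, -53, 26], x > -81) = [-53, 26]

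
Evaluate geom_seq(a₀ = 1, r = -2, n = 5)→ a_0 = 1*(-2)^0 = 1
a_1 = 1*(-2)^1 = -2
a_2 = 1*(-2)^2 = 4
...
= [1, -2, 4, -8, 16]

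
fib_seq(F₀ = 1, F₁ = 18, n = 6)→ F_2 = F_1 + F_0 = 19
F_3 = F_2 + F_1 = 37
F_4 = F_3 + F_2 = 56
...
= [1, 18, 19, 37, 56, 93]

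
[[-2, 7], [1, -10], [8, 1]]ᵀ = [[-2, 1, 8], [7, -10, 1]]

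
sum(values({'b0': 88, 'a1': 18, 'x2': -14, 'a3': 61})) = 153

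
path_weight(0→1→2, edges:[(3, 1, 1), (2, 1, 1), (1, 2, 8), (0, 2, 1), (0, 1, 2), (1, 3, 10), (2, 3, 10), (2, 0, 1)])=10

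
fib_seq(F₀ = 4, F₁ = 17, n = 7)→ [4, 17, 21, 38, 59, 97, 156]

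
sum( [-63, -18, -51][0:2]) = -81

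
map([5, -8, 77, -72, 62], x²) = [25, 64, 5929, 5184, 3844]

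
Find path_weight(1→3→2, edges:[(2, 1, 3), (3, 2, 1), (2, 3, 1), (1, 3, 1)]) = 2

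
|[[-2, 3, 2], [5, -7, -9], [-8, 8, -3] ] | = 43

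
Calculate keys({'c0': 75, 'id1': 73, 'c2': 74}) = ['c0', 'id1', 'c2']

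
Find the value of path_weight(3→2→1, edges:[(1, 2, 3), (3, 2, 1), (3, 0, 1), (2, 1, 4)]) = w(3→2)=1 + w(2→1)=4
= 5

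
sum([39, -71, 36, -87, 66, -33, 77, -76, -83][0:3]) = slice → [39, -71, 36]
39 + (-71) + 36
= 4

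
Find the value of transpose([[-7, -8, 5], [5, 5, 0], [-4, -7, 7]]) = [[-7, 5, -4], [-8, 5, -7], [5, 0, 7]]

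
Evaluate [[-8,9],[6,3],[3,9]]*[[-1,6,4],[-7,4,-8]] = [[-55, -12, -104], [-27, 48, 0], [-66, 54, -60]]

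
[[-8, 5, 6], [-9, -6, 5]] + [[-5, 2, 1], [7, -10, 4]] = [[-13, 7, 7], [-2, -16, 9]]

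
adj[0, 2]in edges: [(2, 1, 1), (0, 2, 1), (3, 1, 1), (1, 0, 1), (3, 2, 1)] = 1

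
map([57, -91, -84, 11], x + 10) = 57+10=67, -91+10=-81, -84+10=-74, 11+10=21
= [67, -81, -74, 21]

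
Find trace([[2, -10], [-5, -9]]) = diagonal: 2 + (-9)
= -7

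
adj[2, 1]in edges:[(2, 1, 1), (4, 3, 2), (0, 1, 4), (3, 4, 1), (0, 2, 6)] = 1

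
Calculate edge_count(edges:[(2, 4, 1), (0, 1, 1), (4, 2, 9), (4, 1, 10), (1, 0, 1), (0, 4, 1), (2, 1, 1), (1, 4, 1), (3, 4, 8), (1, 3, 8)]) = 10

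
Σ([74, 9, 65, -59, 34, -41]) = 82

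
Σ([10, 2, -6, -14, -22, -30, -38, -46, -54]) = -198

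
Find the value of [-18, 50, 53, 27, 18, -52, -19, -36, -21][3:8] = [27, 18, -52, -19, -36]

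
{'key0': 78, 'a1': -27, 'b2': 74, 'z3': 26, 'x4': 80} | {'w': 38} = {'key0': 78, 'a1': -27, 'b2': 74, 'z3': 26, 'x4': 80, 'w': 38}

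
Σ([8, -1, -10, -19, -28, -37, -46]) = -133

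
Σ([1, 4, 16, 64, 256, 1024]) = 1365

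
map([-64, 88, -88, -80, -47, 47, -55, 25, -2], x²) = (-64)²=4096, (88)²=7744, (-88)²=7744, (-80)²=6400, (-47)²=2209, (47)²=2209, (-55)²=3025, (25)²=625, (-2)²=4
= [4096, 7744, 7744, 6400, 2209, 2209, 3025, 625, 4]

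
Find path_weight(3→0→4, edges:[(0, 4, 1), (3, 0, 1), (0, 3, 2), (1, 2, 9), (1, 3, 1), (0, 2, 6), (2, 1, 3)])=w(3→0)=1 + w(0→4)=1
= 2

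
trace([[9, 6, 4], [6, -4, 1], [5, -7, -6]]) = diagonal: 9 + (-4) + (-6)
= -1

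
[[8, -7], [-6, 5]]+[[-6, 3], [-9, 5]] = [[2, -4], [-15, 10]]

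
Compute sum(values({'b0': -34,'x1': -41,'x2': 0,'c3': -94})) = (-34) + (-41) + 0 + (-94)
= -169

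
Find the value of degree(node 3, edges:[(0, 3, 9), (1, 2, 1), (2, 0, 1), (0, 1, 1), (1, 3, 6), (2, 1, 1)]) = incident: (0,3), (1,3)
= 2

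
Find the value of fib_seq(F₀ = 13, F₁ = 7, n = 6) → [13, 7, 20, 27, 47, 74]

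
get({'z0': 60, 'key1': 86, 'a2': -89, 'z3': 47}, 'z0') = 60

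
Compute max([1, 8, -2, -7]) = 8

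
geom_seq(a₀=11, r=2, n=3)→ a_0 = 11*2^0 = 11
a_1 = 11*2^1 = 22
a_2 = 11*2^2 = 44
= [11, 22, 44]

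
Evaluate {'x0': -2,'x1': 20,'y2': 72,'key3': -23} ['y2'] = 72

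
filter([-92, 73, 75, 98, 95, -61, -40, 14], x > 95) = keep x where x > 95: -92✗, 73✗, 75✗, 98✓, 95✗, -61✗, -40✗, 14✗
= [98]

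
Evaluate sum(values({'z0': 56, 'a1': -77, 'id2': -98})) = -119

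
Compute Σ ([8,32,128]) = 8 + 32 + 128
= 168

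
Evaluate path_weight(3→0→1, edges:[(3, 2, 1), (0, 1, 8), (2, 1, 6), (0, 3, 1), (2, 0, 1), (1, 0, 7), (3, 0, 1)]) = 9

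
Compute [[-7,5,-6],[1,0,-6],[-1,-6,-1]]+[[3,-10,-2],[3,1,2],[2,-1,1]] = [[-4, -5, -8], [4, 1, -4], [1, -7, 0]]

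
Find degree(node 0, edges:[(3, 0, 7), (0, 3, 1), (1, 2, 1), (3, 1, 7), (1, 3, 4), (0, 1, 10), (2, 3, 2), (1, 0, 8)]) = incident: (3,0), (0,3), (0,1), (1,0)
= 4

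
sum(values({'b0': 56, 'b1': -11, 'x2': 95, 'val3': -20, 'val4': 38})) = 56 + (-11) + 95 + (-20) + 38
= 158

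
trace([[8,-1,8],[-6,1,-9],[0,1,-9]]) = 0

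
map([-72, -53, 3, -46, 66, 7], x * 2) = -72*2=-144, -53*2=-106, 3*2=6, -46*2=-92, 66*2=132, 7*2=14
= [-144, -106, 6, -92, 132, 14]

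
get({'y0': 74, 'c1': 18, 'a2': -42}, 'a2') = -42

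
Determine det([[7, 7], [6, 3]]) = -21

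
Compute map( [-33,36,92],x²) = [1089, 1296, 8464]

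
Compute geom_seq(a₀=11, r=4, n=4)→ a_0 = 11*4^0 = 11
a_1 = 11*4^1 = 44
a_2 = 11*4^2 = 176
...
= [11, 44, 176, 704]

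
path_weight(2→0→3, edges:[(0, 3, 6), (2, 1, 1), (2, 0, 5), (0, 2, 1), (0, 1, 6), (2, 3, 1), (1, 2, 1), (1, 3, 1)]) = 11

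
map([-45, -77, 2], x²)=[2025, 5929, 4]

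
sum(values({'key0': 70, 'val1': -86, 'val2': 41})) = 25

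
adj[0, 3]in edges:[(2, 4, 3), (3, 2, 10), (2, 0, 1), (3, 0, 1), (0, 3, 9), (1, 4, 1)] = 9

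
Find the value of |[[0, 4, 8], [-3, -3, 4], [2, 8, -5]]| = -172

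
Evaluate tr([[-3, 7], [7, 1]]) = -2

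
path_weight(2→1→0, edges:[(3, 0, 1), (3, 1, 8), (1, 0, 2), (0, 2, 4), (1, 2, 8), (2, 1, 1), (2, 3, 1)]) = w(2→1)=1 + w(1→0)=2
= 3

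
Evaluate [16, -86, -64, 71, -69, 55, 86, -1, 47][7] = -1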